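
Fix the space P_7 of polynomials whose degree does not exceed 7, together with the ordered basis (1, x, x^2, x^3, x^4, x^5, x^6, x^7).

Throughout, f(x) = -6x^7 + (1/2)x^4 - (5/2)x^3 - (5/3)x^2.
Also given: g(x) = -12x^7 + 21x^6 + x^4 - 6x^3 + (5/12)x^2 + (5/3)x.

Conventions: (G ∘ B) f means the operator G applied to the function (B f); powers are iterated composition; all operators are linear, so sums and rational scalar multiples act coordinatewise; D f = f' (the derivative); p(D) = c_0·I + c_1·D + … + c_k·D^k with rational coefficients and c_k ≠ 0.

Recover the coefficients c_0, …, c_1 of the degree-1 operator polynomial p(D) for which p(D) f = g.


D^0 f = -6x^7 + (1/2)x^4 - (5/2)x^3 - (5/3)x^2
D^1 f = -42x^6 + 2x^3 - (15/2)x^2 - (10/3)x
matching coefficients of g against c_0 f + c_1 Df + … from the top degree down determines the c_i
solution: c_0 = 2, c_1 = -1/2

c_0 = 2, c_1 = -1/2


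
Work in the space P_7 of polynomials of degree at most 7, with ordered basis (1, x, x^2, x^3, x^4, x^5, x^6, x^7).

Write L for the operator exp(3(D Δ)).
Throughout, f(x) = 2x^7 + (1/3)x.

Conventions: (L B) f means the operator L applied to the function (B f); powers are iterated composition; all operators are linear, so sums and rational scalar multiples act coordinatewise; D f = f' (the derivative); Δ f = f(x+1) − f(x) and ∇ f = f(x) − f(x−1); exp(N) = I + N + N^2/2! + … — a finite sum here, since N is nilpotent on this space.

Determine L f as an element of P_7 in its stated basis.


order-1 term: 252x^5 + 630x^4 + 840x^3 + 630x^2 + 252x + 42
order-2 term: 7560x^3 + 22680x^2 + 26460x + 11340
order-3 term: 45360x + 68040
the series for exp(3(D Δ)) f terminates at order 3
exp(3(D Δ)) f = 2x^7 + 252x^5 + 630x^4 + 8400x^3 + 23310x^2 + (216217/3)x + 79422

the result is g(x) = 2x^7 + 252x^5 + 630x^4 + 8400x^3 + 23310x^2 + (216217/3)x + 79422


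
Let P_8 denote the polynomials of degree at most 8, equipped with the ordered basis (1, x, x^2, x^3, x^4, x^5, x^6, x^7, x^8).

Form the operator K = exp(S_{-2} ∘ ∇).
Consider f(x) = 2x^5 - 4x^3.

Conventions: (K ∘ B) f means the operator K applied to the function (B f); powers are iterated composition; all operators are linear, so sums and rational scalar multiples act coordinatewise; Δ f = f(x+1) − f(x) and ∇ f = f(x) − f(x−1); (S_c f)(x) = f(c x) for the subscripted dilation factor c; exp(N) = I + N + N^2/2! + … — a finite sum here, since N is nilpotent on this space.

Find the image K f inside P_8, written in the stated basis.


the result is g(x) = 2x^5 + 160x^4 - 2404x^3 - 11168x^2 + 6172x + 3020

order-1 term: 160x^4 + 160x^3 + 32x^2 - 4x - 2
order-2 term: -2560x^3 - 960x^2 - 224x - 18
order-3 term: -10240x^2 - 3840x - 608
order-4 term: 10240x + 1600
order-5 term: 2048
the series for exp(S_{-2} ∘ ∇) f terminates at order 5
exp(S_{-2} ∘ ∇) f = 2x^5 + 160x^4 - 2404x^3 - 11168x^2 + 6172x + 3020


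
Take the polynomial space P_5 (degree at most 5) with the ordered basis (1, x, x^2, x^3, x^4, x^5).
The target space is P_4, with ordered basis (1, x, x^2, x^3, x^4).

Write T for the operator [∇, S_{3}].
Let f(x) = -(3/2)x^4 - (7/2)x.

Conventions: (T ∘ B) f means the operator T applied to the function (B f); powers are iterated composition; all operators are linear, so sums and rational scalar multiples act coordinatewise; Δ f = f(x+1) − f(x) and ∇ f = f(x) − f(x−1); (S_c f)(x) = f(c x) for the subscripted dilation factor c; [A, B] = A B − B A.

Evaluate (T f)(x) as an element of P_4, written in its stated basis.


the result is g(x) = -324x^3 + 648x^2 - 468x + 113

S_{3} f = -(243/2)x^4 - (21/2)x
∇ S_{3} f = -486x^3 + 729x^2 - 486x + 111
∇ f = -6x^3 + 9x^2 - 6x - 2
S_{3} ∇ f = -162x^3 + 81x^2 - 18x - 2
[∇, S_{3}] f = -324x^3 + 648x^2 - 468x + 113


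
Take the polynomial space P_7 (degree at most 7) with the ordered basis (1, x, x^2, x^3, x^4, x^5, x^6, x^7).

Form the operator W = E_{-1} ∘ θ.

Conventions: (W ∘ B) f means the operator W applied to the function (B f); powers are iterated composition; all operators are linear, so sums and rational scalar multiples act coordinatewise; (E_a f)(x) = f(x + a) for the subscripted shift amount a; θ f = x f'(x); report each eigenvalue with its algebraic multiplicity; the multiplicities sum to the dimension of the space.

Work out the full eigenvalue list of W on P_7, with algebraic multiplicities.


image of 1: 0
image of x: x - 1
image of x^2: 2x^2 - 4x + 2
image of x^3: 3x^3 - 9x^2 + 9x - 3
image of x^4: 4x^4 - 16x^3 + 24x^2 - 16x + 4
image of x^5: 5x^5 - 25x^4 + 50x^3 - 50x^2 + 25x - 5
image of x^6: 6x^6 - 36x^5 + 90x^4 - 120x^3 + 90x^2 - 36x + 6
image of x^7: 7x^7 - 49x^6 + 147x^5 - 245x^4 + 245x^3 - 147x^2 + 49x - 7
the matrix is upper triangular; its diagonal is (0, 1, 2, 3, 4, 5, 6, 7)
for a triangular matrix the eigenvalues are the diagonal entries, with algebraic multiplicity their repetition count

λ = 0 (multiplicity 1), λ = 1 (multiplicity 1), λ = 2 (multiplicity 1), λ = 3 (multiplicity 1), λ = 4 (multiplicity 1), λ = 5 (multiplicity 1), λ = 6 (multiplicity 1), λ = 7 (multiplicity 1)


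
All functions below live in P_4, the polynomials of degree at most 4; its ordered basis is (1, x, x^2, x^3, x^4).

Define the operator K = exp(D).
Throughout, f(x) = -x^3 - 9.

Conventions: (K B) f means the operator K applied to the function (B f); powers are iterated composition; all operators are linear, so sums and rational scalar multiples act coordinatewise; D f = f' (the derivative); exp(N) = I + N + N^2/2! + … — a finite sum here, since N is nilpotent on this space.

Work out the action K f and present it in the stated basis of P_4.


order-1 term: -3x^2
order-2 term: -3x
order-3 term: -1
the series for exp(D) f terminates at order 3
exp(D) f = -x^3 - 3x^2 - 3x - 10

the result is g(x) = -x^3 - 3x^2 - 3x - 10


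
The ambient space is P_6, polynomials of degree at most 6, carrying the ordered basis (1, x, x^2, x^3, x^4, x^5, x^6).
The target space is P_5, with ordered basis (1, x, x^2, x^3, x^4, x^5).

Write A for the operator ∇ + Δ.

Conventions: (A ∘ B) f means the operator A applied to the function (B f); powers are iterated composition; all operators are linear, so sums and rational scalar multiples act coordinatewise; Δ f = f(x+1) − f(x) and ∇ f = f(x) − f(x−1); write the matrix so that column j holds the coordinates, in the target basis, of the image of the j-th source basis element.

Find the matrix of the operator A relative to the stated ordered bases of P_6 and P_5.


the matrix is [[0, 2, 0, 2, 0, 2, 0]; [0, 0, 4, 0, 8, 0, 12]; [0, 0, 0, 6, 0, 20, 0]; [0, 0, 0, 0, 8, 0, 40]; [0, 0, 0, 0, 0, 10, 0]; [0, 0, 0, 0, 0, 0, 12]] (rows listed top to bottom)

image of 1: 0
image of x: 2
image of x^2: 4x
image of x^3: 6x^2 + 2
image of x^4: 8x^3 + 8x
image of x^5: 10x^4 + 20x^2 + 2
image of x^6: 12x^5 + 40x^3 + 12x
each image's coordinates form column j of the matrix


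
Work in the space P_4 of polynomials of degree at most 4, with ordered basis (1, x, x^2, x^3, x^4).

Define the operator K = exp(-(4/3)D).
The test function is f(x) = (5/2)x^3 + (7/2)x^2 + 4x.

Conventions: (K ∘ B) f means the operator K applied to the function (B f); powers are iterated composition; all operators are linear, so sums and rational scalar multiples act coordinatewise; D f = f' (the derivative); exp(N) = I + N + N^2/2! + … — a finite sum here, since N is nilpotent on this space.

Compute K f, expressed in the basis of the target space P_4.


the result is g(x) = (5/2)x^3 - (13/2)x^2 + 8x - 136/27

order-1 term: -10x^2 - (28/3)x - 16/3
order-2 term: (40/3)x + 56/9
order-3 term: -160/27
the series for exp(-(4/3)D) f terminates at order 3
exp(-(4/3)D) f = (5/2)x^3 - (13/2)x^2 + 8x - 136/27


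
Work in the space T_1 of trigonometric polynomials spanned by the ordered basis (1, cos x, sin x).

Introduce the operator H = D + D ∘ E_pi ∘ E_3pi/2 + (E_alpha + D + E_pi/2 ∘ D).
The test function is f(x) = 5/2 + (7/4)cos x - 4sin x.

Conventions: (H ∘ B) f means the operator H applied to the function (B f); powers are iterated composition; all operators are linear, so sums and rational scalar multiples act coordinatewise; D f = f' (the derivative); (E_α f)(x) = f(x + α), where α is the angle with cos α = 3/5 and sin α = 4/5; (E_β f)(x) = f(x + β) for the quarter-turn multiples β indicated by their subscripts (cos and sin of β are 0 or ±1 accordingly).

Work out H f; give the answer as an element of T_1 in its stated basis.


D f = -4cos x - (7/4)sin x
E_3pi/2 f = 5/2 + 4cos x + (7/4)sin x
E_pi E_3pi/2 f = 5/2 - 4cos x - (7/4)sin x
D E_pi E_3pi/2 f = -(7/4)cos x + 4sin x
E_alpha f = 5/2 - (43/20)cos x - (19/5)sin x
D f = -4cos x - (7/4)sin x
D f = -4cos x - (7/4)sin x
E_pi/2 D f = -(7/4)cos x + 4sin x
(E_alpha + D + E_pi/2 ∘ D) f = 5/2 - (79/10)cos x - (31/20)sin x
(D + D ∘ E_pi ∘ E_3pi/2 + (E_alpha + D + E_pi/2 ∘ D)) f = 5/2 - (273/20)cos x + (7/10)sin x

the image equals g(x) = 5/2 - (273/20)cos x + (7/10)sin x


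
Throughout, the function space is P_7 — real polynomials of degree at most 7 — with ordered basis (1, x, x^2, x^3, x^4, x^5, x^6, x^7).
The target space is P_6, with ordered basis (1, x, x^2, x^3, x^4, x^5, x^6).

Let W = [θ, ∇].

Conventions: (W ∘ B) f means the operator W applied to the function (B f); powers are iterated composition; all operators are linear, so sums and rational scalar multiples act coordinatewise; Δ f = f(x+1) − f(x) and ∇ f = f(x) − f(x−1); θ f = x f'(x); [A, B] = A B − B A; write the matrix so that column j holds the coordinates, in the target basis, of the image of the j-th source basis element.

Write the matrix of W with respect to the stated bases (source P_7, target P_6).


image of 1: 0
image of x: -1
image of x^2: -2x + 2
image of x^3: -3x^2 + 6x - 3
image of x^4: -4x^3 + 12x^2 - 12x + 4
image of x^5: -5x^4 + 20x^3 - 30x^2 + 20x - 5
image of x^6: -6x^5 + 30x^4 - 60x^3 + 60x^2 - 30x + 6
image of x^7: -7x^6 + 42x^5 - 105x^4 + 140x^3 - 105x^2 + 42x - 7
each image's coordinates form column j of the matrix

the matrix is [[0, -1, 2, -3, 4, -5, 6, -7]; [0, 0, -2, 6, -12, 20, -30, 42]; [0, 0, 0, -3, 12, -30, 60, -105]; [0, 0, 0, 0, -4, 20, -60, 140]; [0, 0, 0, 0, 0, -5, 30, -105]; [0, 0, 0, 0, 0, 0, -6, 42]; [0, 0, 0, 0, 0, 0, 0, -7]] (rows listed top to bottom)


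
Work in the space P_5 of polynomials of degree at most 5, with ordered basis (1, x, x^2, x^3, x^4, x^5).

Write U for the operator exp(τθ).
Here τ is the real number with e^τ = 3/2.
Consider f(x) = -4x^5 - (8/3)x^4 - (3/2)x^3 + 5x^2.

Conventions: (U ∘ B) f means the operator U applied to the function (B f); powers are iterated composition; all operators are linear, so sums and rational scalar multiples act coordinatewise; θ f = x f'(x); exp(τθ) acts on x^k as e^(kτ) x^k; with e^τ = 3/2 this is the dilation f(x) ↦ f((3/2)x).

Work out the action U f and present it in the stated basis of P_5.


exp(τθ) x^k = e^(kτ) x^k; with e^τ = 3/2 this sends x^k to (3/2)^k x^k
x^2 ↦ 9/4 x^2
x^3 ↦ 27/8 x^3
x^4 ↦ 81/16 x^4
x^5 ↦ 243/32 x^5
applying this coordinatewise to f: exp(τθ) f = -(243/8)x^5 - (27/2)x^4 - (81/16)x^3 + (45/4)x^2

g(x) = -(243/8)x^5 - (27/2)x^4 - (81/16)x^3 + (45/4)x^2


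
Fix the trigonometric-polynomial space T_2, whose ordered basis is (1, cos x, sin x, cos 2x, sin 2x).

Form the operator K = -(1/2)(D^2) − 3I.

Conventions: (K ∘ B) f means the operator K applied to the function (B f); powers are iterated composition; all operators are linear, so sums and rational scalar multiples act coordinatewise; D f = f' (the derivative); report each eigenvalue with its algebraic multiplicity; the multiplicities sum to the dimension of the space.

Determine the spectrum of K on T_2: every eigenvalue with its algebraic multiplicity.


image of 1: -3
image of cos x: -(5/2)cos x
image of sin x: -(5/2)sin x
image of cos 2x: -cos 2x
image of sin 2x: -sin 2x
the matrix is diagonal; its diagonal is (-3, -5/2, -5/2, -1, -1)
for a triangular matrix the eigenvalues are the diagonal entries, with algebraic multiplicity their repetition count

λ = -3 (multiplicity 1), λ = -5/2 (multiplicity 2), λ = -1 (multiplicity 2)


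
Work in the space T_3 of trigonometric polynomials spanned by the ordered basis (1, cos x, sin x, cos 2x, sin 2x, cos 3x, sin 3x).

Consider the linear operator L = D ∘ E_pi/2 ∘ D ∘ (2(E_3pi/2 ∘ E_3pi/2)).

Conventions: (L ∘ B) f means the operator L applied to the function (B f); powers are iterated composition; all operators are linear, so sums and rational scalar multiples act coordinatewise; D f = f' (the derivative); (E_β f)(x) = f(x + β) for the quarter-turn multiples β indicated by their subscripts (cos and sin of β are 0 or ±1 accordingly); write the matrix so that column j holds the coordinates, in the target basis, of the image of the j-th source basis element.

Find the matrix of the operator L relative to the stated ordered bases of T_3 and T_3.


image of 1: 0
image of cos x: -2sin x
image of sin x: 2cos x
image of cos 2x: 8cos 2x
image of sin 2x: 8sin 2x
image of cos 3x: 18sin 3x
image of sin 3x: -18cos 3x
each image's coordinates form column j of the matrix

the matrix is [[0, 0, 0, 0, 0, 0, 0]; [0, 0, 2, 0, 0, 0, 0]; [0, -2, 0, 0, 0, 0, 0]; [0, 0, 0, 8, 0, 0, 0]; [0, 0, 0, 0, 8, 0, 0]; [0, 0, 0, 0, 0, 0, -18]; [0, 0, 0, 0, 0, 18, 0]] (rows listed top to bottom)


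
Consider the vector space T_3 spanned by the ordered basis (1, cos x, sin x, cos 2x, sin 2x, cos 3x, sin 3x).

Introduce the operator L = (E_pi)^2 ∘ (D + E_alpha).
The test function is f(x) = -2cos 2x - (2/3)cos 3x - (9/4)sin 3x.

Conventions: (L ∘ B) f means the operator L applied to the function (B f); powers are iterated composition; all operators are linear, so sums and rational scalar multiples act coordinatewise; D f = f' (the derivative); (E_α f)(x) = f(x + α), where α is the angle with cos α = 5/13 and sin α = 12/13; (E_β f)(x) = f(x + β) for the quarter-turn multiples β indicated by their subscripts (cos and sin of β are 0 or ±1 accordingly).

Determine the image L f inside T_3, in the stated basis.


the image equals g(x) = (238/169)cos 2x + (916/169)sin 2x - (10717/2028)cos 3x + (2591/676)sin 3x

D f = 4sin 2x - (27/4)cos 3x + 2sin 3x
E_alpha f = (238/169)cos 2x + (240/169)sin 2x + (743/507)cos 3x + (1239/676)sin 3x
(D + E_alpha) f = (238/169)cos 2x + (916/169)sin 2x - (10717/2028)cos 3x + (2591/676)sin 3x
E_pi (D + E_alpha) f = (238/169)cos 2x + (916/169)sin 2x + (10717/2028)cos 3x - (2591/676)sin 3x
E_pi E_pi (D + E_alpha) f = (238/169)cos 2x + (916/169)sin 2x - (10717/2028)cos 3x + (2591/676)sin 3x


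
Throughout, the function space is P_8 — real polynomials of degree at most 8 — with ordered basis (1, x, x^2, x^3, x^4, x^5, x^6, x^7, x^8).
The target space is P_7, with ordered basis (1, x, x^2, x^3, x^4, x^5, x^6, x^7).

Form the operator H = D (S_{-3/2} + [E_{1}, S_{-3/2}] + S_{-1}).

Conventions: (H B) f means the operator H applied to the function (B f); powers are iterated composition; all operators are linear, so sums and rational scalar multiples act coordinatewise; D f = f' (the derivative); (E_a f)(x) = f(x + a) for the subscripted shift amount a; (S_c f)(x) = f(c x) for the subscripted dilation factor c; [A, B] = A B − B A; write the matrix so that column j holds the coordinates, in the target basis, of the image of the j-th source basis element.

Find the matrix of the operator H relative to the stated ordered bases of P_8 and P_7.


the matrix is [[0, -5/2, 15/2, -45/8, 105/4, -975/32, 2475/32, -13965/128, 6945/32]; [0, 0, 13/2, -135/4, 135/4, -1575/8, 8775/32, -51975/64, 41895/32]; [0, 0, 0, -105/8, 405/4, -2025/16, 14175/16, -184275/128, 155925/32]; [0, 0, 0, 0, 97/4, -2025/8, 6075/16, -99225/32, 184275/32]; [0, 0, 0, 0, 0, -1375/32, 18225/32, -127575/128, 297675/32]; [0, 0, 0, 0, 0, 0, 2379/32, -76545/64, 76545/32]; [0, 0, 0, 0, 0, 0, 0, -16205/128, 76545/32]; [0, 0, 0, 0, 0, 0, 0, 0, 6817/32]] (rows listed top to bottom)

image of 1: 0
image of x: -5/2
image of x^2: (13/2)x + 15/2
image of x^3: -(105/8)x^2 - (135/4)x - 45/8
image of x^4: (97/4)x^3 + (405/4)x^2 + (135/4)x + 105/4
image of x^5: -(1375/32)x^4 - (2025/8)x^3 - (2025/16)x^2 - (1575/8)x - 975/32
image of x^6: (2379/32)x^5 + (18225/32)x^4 + (6075/16)x^3 + (14175/16)x^2 + (8775/32)x + 2475/32
image of x^7: -(16205/128)x^6 - (76545/64)x^5 - (127575/128)x^4 - (99225/32)x^3 - (184275/128)x^2 - (51975/64)x - 13965/128
image of x^8: (6817/32)x^7 + (76545/32)x^6 + (76545/32)x^5 + (297675/32)x^4 + (184275/32)x^3 + (155925/32)x^2 + (41895/32)x + 6945/32
each image's coordinates form column j of the matrix


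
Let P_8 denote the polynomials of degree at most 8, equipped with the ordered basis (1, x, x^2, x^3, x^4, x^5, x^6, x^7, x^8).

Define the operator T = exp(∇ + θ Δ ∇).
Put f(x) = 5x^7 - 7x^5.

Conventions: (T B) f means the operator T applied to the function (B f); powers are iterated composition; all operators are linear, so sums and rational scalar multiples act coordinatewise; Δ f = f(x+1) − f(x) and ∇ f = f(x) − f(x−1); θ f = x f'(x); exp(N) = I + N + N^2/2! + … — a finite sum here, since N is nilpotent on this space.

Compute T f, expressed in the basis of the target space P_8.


order-1 term: 35x^6 + 945x^5 + 140x^4 + 525x^3 + 35x^2 - 2
order-2 term: 105x^5 + 4200x^4 + 24255x^3 + 7560x^2 + 3570x + 630
order-3 term: 175x^4 + 7350x^3 + 49805x^2 + 35070x + 5390
order-4 term: 175x^3 + 6300x^2 + 30590x - 1890
order-5 term: 105x^2 + 2625x + 4893
order-6 term: 35x + 420
order-7 term: 5
the series for exp(∇ + θ Δ ∇) f terminates at order 7
exp(∇ + θ Δ ∇) f = 5x^7 + 35x^6 + 1043x^5 + 4515x^4 + 32305x^3 + 63805x^2 + 71890x + 9446

g(x) = 5x^7 + 35x^6 + 1043x^5 + 4515x^4 + 32305x^3 + 63805x^2 + 71890x + 9446


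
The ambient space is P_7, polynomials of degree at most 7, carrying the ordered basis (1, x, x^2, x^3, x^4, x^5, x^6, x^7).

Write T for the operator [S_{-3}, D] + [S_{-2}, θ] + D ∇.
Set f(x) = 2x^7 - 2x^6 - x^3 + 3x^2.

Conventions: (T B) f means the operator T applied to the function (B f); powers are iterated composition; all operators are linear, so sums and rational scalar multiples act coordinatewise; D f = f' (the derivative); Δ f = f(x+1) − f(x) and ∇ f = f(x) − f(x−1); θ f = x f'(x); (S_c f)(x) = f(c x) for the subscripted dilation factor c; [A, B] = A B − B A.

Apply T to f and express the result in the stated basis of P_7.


the result is g(x) = 40824x^6 + 11748x^5 - 270x^4 + 400x^3 - 438x^2 + 66x - 17

D f = 14x^6 - 12x^5 - 3x^2 + 6x
S_{-3} D f = 10206x^6 + 2916x^5 - 27x^2 - 18x
S_{-3} f = -4374x^7 - 1458x^6 + 27x^3 + 27x^2
D S_{-3} f = -30618x^6 - 8748x^5 + 81x^2 + 54x
[S_{-3}, D] f = 40824x^6 + 11664x^5 - 108x^2 - 72x
θ f = 14x^7 - 12x^6 - 3x^3 + 6x^2
S_{-2} θ f = -1792x^7 - 768x^6 + 24x^3 + 24x^2
S_{-2} f = -256x^7 - 128x^6 + 8x^3 + 12x^2
θ S_{-2} f = -1792x^7 - 768x^6 + 24x^3 + 24x^2
[S_{-2}, θ] f = 0
∇ f = 14x^6 - 54x^5 + 100x^4 - 110x^3 + 69x^2 - 17x
D ∇ f = 84x^5 - 270x^4 + 400x^3 - 330x^2 + 138x - 17
([S_{-3}, D] + [S_{-2}, θ] + D ∇) f = 40824x^6 + 11748x^5 - 270x^4 + 400x^3 - 438x^2 + 66x - 17


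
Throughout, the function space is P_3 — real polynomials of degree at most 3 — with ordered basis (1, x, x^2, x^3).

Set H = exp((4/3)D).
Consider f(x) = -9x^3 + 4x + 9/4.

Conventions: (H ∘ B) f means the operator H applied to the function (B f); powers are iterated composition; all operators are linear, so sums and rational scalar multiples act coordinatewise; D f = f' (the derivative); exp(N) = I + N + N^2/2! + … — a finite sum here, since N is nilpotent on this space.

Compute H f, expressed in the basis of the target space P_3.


g(x) = -9x^3 - 36x^2 - 44x - 55/4

order-1 term: -36x^2 + 16/3
order-2 term: -48x
order-3 term: -64/3
the series for exp((4/3)D) f terminates at order 3
exp((4/3)D) f = -9x^3 - 36x^2 - 44x - 55/4


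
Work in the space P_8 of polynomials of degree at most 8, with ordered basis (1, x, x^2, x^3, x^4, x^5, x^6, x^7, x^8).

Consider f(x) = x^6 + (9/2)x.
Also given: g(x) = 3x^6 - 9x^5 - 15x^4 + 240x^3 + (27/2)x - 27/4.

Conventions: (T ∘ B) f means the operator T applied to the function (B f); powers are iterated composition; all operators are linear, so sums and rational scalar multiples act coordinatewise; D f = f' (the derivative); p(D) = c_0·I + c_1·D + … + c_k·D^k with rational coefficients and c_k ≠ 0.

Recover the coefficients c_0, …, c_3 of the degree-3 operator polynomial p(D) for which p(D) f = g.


c_0 = 3, c_1 = -3/2, c_2 = -1/2, c_3 = 2

D^0 f = x^6 + (9/2)x
D^1 f = 6x^5 + 9/2
D^2 f = 30x^4
D^3 f = 120x^3
matching coefficients of g against c_0 f + c_1 Df + … from the top degree down determines the c_i
solution: c_0 = 3, c_1 = -3/2, c_2 = -1/2, c_3 = 2


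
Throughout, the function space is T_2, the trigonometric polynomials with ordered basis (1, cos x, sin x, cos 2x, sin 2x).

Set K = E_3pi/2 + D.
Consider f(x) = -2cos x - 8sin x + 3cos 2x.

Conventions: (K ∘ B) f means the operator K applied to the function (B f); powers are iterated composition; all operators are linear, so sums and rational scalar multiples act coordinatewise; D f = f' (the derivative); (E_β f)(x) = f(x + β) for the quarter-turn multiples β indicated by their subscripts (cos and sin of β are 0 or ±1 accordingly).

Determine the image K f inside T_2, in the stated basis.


the result is g(x) = -3cos 2x - 6sin 2x

E_3pi/2 f = 8cos x - 2sin x - 3cos 2x
D f = -8cos x + 2sin x - 6sin 2x
(E_3pi/2 + D) f = -3cos 2x - 6sin 2x


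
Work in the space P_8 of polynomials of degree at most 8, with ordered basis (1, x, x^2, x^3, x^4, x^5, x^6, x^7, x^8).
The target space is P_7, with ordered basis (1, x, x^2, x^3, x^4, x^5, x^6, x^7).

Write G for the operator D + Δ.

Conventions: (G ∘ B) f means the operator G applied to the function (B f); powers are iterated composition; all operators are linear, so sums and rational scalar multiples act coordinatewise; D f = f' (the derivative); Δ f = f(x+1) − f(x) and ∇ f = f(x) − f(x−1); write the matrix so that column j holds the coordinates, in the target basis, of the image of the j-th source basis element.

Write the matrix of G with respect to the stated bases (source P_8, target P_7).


the matrix is [[0, 2, 1, 1, 1, 1, 1, 1, 1]; [0, 0, 4, 3, 4, 5, 6, 7, 8]; [0, 0, 0, 6, 6, 10, 15, 21, 28]; [0, 0, 0, 0, 8, 10, 20, 35, 56]; [0, 0, 0, 0, 0, 10, 15, 35, 70]; [0, 0, 0, 0, 0, 0, 12, 21, 56]; [0, 0, 0, 0, 0, 0, 0, 14, 28]; [0, 0, 0, 0, 0, 0, 0, 0, 16]] (rows listed top to bottom)

image of 1: 0
image of x: 2
image of x^2: 4x + 1
image of x^3: 6x^2 + 3x + 1
image of x^4: 8x^3 + 6x^2 + 4x + 1
image of x^5: 10x^4 + 10x^3 + 10x^2 + 5x + 1
image of x^6: 12x^5 + 15x^4 + 20x^3 + 15x^2 + 6x + 1
image of x^7: 14x^6 + 21x^5 + 35x^4 + 35x^3 + 21x^2 + 7x + 1
image of x^8: 16x^7 + 28x^6 + 56x^5 + 70x^4 + 56x^3 + 28x^2 + 8x + 1
each image's coordinates form column j of the matrix


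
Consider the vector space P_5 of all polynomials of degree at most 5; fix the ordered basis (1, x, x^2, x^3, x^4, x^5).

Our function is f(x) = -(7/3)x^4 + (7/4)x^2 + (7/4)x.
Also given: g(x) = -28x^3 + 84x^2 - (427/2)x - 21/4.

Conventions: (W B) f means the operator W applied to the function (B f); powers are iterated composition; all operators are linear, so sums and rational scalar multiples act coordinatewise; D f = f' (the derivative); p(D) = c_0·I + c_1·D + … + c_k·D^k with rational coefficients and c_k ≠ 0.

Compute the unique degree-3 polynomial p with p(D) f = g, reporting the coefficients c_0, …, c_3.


D^0 f = -(7/3)x^4 + (7/4)x^2 + (7/4)x
D^1 f = -(28/3)x^3 + (7/2)x + 7/4
D^2 f = -28x^2 + 7/2
D^3 f = -56x
matching coefficients of g against c_0 f + c_1 Df + … from the top degree down determines the c_i
solution: c_0 = 0, c_1 = 3, c_2 = -3, c_3 = 4

p(D) = 3·D − 3·D^2 + 4·D^3, i.e. c_0 = 0, c_1 = 3, c_2 = -3, c_3 = 4


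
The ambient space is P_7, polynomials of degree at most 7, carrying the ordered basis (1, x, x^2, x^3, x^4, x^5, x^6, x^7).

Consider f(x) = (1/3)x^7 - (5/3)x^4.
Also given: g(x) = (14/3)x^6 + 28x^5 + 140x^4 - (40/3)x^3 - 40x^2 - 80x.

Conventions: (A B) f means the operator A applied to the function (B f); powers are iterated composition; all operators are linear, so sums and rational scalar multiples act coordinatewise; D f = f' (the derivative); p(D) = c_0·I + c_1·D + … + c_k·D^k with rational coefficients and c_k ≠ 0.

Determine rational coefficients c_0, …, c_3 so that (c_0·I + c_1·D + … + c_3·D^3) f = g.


D^0 f = (1/3)x^7 - (5/3)x^4
D^1 f = (7/3)x^6 - (20/3)x^3
D^2 f = 14x^5 - 20x^2
D^3 f = 70x^4 - 40x
matching coefficients of g against c_0 f + c_1 Df + … from the top degree down determines the c_i
solution: c_0 = 0, c_1 = 2, c_2 = 2, c_3 = 2

p(D) = 2·D + 2·D^2 + 2·D^3, i.e. c_0 = 0, c_1 = 2, c_2 = 2, c_3 = 2


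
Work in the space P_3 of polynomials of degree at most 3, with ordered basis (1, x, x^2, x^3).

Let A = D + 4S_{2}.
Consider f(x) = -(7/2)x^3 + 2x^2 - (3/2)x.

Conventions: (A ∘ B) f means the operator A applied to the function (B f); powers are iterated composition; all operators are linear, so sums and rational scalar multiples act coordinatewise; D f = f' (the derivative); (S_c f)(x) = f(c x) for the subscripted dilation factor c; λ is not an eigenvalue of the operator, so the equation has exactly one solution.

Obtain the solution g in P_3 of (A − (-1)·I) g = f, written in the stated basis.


g(x) = -(7/66)x^3 + (3/22)x^2 - (13/66)x + 13/330

write g with unknown coordinates in the stated basis and equate coefficients in (A − (-1)·I) g = f
solving from the highest basis element down gives g = -(7/66)x^3 + (3/22)x^2 - (13/66)x + 13/330
check: A g = -(112/33)x^3 + (41/22)x^2 - (43/33)x - 13/330
so A g − (-1)·g = -(7/2)x^3 + 2x^2 - (3/2)x = f ✓


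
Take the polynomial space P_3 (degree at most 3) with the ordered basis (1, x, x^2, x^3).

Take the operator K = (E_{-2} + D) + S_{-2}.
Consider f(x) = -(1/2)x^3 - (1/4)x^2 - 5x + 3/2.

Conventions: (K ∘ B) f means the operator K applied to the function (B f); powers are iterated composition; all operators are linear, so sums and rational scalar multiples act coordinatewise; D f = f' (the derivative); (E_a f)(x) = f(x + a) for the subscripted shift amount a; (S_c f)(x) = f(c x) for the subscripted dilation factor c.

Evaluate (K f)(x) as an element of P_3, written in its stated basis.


E_{-2} f = -(1/2)x^3 + (11/4)x^2 - 10x + 29/2
D f = -(3/2)x^2 - (1/2)x - 5
(E_{-2} + D) f = -(1/2)x^3 + (5/4)x^2 - (21/2)x + 19/2
S_{-2} f = 4x^3 - x^2 + 10x + 3/2
((E_{-2} + D) + S_{-2}) f = (7/2)x^3 + (1/4)x^2 - (1/2)x + 11

g(x) = (7/2)x^3 + (1/4)x^2 - (1/2)x + 11


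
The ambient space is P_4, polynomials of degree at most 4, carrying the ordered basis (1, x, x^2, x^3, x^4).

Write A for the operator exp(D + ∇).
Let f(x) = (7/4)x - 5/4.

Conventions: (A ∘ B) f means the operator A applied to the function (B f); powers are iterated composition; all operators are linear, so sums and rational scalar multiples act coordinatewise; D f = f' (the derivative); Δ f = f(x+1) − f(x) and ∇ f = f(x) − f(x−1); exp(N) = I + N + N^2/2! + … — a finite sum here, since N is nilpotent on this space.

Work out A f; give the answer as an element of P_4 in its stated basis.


order-1 term: 7/2
the series for exp(D + ∇) f terminates at order 1
exp(D + ∇) f = (7/4)x + 9/4

the image equals g(x) = (7/4)x + 9/4


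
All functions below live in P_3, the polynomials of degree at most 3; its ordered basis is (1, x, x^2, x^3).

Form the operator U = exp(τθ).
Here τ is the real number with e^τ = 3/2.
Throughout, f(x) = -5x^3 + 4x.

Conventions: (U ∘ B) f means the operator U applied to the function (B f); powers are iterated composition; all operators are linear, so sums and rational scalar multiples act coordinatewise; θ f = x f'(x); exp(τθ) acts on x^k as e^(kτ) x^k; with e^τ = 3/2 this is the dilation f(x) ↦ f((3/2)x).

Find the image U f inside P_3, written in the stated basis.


exp(τθ) x^k = e^(kτ) x^k; with e^τ = 3/2 this sends x^k to (3/2)^k x^k
x ↦ 3/2 x
x^3 ↦ 27/8 x^3
applying this coordinatewise to f: exp(τθ) f = -(135/8)x^3 + 6x

the image equals g(x) = -(135/8)x^3 + 6x


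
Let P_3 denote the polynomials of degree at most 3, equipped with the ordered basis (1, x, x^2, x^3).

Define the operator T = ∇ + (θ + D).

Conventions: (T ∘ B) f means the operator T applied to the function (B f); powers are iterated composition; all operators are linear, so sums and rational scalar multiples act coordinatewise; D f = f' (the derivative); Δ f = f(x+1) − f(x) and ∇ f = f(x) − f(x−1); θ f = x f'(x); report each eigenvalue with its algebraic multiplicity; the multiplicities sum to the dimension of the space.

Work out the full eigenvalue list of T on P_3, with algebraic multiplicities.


image of 1: 0
image of x: x + 2
image of x^2: 2x^2 + 4x - 1
image of x^3: 3x^3 + 6x^2 - 3x + 1
the matrix is upper triangular; its diagonal is (0, 1, 2, 3)
for a triangular matrix the eigenvalues are the diagonal entries, with algebraic multiplicity their repetition count

λ = 0 (multiplicity 1), λ = 1 (multiplicity 1), λ = 2 (multiplicity 1), λ = 3 (multiplicity 1)


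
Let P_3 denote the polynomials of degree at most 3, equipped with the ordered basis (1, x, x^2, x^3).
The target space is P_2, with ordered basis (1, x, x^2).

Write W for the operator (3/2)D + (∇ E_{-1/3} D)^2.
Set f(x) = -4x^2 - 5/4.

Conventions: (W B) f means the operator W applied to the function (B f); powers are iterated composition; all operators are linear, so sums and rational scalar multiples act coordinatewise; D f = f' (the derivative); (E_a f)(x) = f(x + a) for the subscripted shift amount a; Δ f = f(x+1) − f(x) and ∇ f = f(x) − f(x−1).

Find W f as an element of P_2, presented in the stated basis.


D f = -8x
((3/2)D) f = -12x
D f = -8x
E_{-1/3} D f = -8x + 8/3
∇ E_{-1/3} D f = -8
D (∇ E_{-1/3} D) f = 0
E_{-1/3} D (∇ E_{-1/3} D) f = 0
∇ E_{-1/3} D (∇ E_{-1/3} D) f = 0
((3/2)D + (∇ E_{-1/3} D)^2) f = -12x

g(x) = -12x


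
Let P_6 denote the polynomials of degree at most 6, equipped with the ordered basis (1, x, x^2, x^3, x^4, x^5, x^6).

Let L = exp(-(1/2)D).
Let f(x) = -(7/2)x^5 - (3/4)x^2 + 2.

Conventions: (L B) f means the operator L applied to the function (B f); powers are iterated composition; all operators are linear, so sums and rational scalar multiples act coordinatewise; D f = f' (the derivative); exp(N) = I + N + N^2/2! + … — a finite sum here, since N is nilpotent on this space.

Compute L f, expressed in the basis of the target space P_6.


order-1 term: (35/4)x^4 + (3/4)x
order-2 term: -(35/4)x^3 - 3/16
order-3 term: (35/8)x^2
order-4 term: -(35/32)x
order-5 term: 7/64
the series for exp(-(1/2)D) f terminates at order 5
exp(-(1/2)D) f = -(7/2)x^5 + (35/4)x^4 - (35/4)x^3 + (29/8)x^2 - (11/32)x + 123/64

the image equals g(x) = -(7/2)x^5 + (35/4)x^4 - (35/4)x^3 + (29/8)x^2 - (11/32)x + 123/64


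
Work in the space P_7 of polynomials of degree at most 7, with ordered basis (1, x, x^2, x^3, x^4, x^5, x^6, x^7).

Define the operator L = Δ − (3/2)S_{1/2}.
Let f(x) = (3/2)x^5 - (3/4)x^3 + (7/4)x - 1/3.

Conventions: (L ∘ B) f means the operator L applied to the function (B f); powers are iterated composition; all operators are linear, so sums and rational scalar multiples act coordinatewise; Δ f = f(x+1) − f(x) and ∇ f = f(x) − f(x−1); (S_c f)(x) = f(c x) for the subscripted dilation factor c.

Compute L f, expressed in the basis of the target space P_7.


Δ f = (15/2)x^4 + 15x^3 + (51/4)x^2 + (21/4)x + 5/2
S_{1/2} f = (3/64)x^5 - (3/32)x^3 + (7/8)x - 1/3
(-(3/2)S_{1/2}) f = -(9/128)x^5 + (9/64)x^3 - (21/16)x + 1/2
(Δ − (3/2)S_{1/2}) f = -(9/128)x^5 + (15/2)x^4 + (969/64)x^3 + (51/4)x^2 + (63/16)x + 3

g(x) = -(9/128)x^5 + (15/2)x^4 + (969/64)x^3 + (51/4)x^2 + (63/16)x + 3


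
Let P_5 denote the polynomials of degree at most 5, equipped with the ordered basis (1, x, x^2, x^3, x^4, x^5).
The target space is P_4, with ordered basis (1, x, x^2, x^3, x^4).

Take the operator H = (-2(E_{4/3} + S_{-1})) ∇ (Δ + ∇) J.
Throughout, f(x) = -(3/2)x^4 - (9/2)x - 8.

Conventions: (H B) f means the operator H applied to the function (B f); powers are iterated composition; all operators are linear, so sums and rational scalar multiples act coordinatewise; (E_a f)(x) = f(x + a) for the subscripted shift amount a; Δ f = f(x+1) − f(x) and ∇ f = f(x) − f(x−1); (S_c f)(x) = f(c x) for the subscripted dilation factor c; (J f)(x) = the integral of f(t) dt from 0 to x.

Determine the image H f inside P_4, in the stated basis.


J f = -(3/10)x^5 - (9/4)x^2 - 8x
Δ J f = -(3/2)x^4 - 3x^3 - 3x^2 - 6x - 211/20
∇ J f = -(3/2)x^4 + 3x^3 - 3x^2 - 3x - 121/20
(Δ + ∇) J f = -3x^4 - 6x^2 - 9x - 83/5
∇ ((Δ + ∇) J) f = -12x^3 + 18x^2 - 24x
E_{4/3} ∇ ((Δ + ∇) J) f = -12x^3 - 30x^2 - 40x - 256/9
S_{-1} ∇ ((Δ + ∇) J) f = 12x^3 + 18x^2 + 24x
(E_{4/3} + S_{-1}) ∇ ((Δ + ∇) J) f = -12x^2 - 16x - 256/9
(-2(E_{4/3} + S_{-1})) ∇ ((Δ + ∇) J) f = 24x^2 + 32x + 512/9

the result is g(x) = 24x^2 + 32x + 512/9


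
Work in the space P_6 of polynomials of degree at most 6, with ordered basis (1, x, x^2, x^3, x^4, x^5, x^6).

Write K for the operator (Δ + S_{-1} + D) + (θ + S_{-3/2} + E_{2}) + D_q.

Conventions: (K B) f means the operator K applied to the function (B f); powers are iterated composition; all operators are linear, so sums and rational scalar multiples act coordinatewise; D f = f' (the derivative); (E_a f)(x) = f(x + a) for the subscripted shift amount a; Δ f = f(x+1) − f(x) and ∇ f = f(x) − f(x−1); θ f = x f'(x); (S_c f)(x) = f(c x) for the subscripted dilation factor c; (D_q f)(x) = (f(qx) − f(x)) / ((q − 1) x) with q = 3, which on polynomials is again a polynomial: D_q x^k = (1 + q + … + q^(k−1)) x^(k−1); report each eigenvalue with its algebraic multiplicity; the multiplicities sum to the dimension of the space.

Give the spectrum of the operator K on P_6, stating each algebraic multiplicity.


λ = -83/32 (multiplicity 1), λ = -1/2 (multiplicity 1), λ = -3/8 (multiplicity 1), λ = 3 (multiplicity 1), λ = 25/4 (multiplicity 1), λ = 177/16 (multiplicity 1), λ = 1241/64 (multiplicity 1)

image of 1: 3
image of x: -(1/2)x + 5
image of x^2: (25/4)x^2 + 12x + 5
image of x^3: -(3/8)x^3 + 25x^2 + 15x + 9
image of x^4: (177/16)x^4 + 56x^3 + 30x^2 + 36x + 17
image of x^5: -(83/32)x^5 + 141x^4 + 50x^3 + 90x^2 + 85x + 33
image of x^6: (1241/64)x^6 + 388x^5 + 75x^4 + 180x^3 + 255x^2 + 198x + 65
the matrix is upper triangular; its diagonal is (3, -1/2, 25/4, -3/8, 177/16, -83/32, 1241/64)
for a triangular matrix the eigenvalues are the diagonal entries, with algebraic multiplicity their repetition count


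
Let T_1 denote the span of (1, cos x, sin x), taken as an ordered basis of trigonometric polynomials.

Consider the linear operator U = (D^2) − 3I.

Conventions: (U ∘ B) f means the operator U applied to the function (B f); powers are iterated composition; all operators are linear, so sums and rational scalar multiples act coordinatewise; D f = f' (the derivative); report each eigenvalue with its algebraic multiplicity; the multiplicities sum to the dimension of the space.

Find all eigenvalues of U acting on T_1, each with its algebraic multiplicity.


image of 1: -3
image of cos x: -4cos x
image of sin x: -4sin x
the matrix is diagonal; its diagonal is (-3, -4, -4)
for a triangular matrix the eigenvalues are the diagonal entries, with algebraic multiplicity their repetition count

λ = -4 (multiplicity 2), λ = -3 (multiplicity 1)


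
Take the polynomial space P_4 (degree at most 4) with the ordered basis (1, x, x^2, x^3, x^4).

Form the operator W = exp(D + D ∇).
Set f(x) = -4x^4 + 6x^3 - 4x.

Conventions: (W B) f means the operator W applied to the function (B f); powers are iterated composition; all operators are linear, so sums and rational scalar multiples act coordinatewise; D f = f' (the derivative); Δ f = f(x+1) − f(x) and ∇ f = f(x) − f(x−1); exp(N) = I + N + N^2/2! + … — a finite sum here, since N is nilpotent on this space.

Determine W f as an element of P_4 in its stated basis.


the result is g(x) = -4x^4 - 10x^3 - 54x^2 - 14x - 48

order-1 term: -16x^3 - 30x^2 + 84x - 38
order-2 term: -24x^2 - 78x + 36
order-3 term: -16x - 42
order-4 term: -4
the series for exp(D + D ∇) f terminates at order 4
exp(D + D ∇) f = -4x^4 - 10x^3 - 54x^2 - 14x - 48


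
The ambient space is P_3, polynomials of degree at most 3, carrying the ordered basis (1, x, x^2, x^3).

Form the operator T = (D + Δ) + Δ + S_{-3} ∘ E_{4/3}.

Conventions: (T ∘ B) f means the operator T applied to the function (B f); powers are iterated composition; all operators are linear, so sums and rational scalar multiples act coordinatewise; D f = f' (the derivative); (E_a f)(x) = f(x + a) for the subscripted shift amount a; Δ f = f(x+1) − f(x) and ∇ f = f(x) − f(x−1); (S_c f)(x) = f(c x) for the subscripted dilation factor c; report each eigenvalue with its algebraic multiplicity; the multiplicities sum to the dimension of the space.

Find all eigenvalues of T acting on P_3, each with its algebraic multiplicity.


image of 1: 1
image of x: -3x + 13/3
image of x^2: 9x^2 - 2x + 34/9
image of x^3: -27x^3 + 45x^2 - 10x + 118/27
the matrix is upper triangular; its diagonal is (1, -3, 9, -27)
for a triangular matrix the eigenvalues are the diagonal entries, with algebraic multiplicity their repetition count

λ = -27 (multiplicity 1), λ = -3 (multiplicity 1), λ = 1 (multiplicity 1), λ = 9 (multiplicity 1)


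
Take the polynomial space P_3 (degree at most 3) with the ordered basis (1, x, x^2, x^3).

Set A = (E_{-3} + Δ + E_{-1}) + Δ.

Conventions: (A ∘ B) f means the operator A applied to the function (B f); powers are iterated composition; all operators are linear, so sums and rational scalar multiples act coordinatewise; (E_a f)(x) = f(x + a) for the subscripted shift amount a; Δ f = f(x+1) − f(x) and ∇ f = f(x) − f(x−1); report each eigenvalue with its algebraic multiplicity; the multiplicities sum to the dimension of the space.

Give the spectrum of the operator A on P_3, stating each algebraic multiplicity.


image of 1: 2
image of x: 2x - 2
image of x^2: 2x^2 - 4x + 12
image of x^3: 2x^3 - 6x^2 + 36x - 26
the matrix is upper triangular; its diagonal is (2, 2, 2, 2)
for a triangular matrix the eigenvalues are the diagonal entries, with algebraic multiplicity their repetition count

λ = 2 (multiplicity 4)


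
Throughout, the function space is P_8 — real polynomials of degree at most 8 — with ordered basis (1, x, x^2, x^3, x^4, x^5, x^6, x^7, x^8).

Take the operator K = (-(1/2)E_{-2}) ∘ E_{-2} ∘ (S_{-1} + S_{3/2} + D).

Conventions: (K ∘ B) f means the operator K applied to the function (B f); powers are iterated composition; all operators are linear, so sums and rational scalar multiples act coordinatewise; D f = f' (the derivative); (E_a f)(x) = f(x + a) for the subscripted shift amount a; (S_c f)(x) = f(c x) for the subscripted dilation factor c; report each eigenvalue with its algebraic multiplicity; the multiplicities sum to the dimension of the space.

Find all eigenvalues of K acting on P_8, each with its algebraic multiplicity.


λ = -6817/512 (multiplicity 1), λ = -2059/256 (multiplicity 1), λ = -793/128 (multiplicity 1), λ = -211/64 (multiplicity 1), λ = -97/32 (multiplicity 1), λ = -13/8 (multiplicity 1), λ = -19/16 (multiplicity 1), λ = -1 (multiplicity 1), λ = -1/4 (multiplicity 1)

image of 1: -1
image of x: -(1/4)x + 1/2
image of x^2: -(13/8)x^2 + 12x - 22
image of x^3: -(19/16)x^3 + (51/4)x^2 - 45x + 52
image of x^4: -(97/32)x^4 + (93/2)x^3 - 267x^2 + 680x - 648
image of x^5: -(211/64)x^5 + (1015/16)x^4 - (975/2)x^3 + 1870x^2 - 3580x + 2736
image of x^6: -(793/128)x^6 + (2331/16)x^5 - (11415/8)x^4 + 7450x^3 - 21870x^2 + 34224x - 22304
image of x^7: -(2059/256)x^7 + (14189/64)x^6 - (41895/16)x^5 + (68705/4)x^4 - 67585x^3 + 159516x^2 - 209104x + 117440
image of x^8: -(6817/512)x^8 + (6753/16)x^7 - (46823/8)x^6 + 46375x^5 - 229635x^4 + 727664x^3 - 1440992x^2 + 1630464x - 807040
the matrix is upper triangular; its diagonal is (-1, -1/4, -13/8, -19/16, -97/32, -211/64, -793/128, -2059/256, -6817/512)
for a triangular matrix the eigenvalues are the diagonal entries, with algebraic multiplicity their repetition count
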